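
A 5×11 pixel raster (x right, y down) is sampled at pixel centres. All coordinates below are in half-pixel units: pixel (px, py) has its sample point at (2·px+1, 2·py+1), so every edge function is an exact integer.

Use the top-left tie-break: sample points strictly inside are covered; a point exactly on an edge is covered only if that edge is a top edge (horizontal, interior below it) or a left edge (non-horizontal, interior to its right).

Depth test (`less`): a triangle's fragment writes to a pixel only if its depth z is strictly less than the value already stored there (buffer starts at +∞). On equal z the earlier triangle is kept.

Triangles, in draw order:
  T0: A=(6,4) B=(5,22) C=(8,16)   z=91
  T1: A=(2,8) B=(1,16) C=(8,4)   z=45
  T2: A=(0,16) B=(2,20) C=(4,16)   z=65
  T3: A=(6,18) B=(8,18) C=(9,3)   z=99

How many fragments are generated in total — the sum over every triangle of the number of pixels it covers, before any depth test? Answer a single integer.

T0:
  2·area = 48  (B↔C swapped to make it positive)
  edge (6, 4)→(8, 16): d=(2,12) right/bottom  bias=-1
  edge (8, 16)→(5, 22): d=(-3,6) right/bottom  bias=-1
  edge (5, 22)→(6, 4): d=(1,-18) top-left  bias=+0
    (3,5)@(7, 11): e=[2,21,25] → █
    (4,5)@(9, 11): e=[-22,9,61] → ·
    (3,6)@(7, 13): e=[6,15,27] → █
    (4,6)@(9, 13): e=[-18,3,63] → ·
    (3,7)@(7, 15): e=[10,9,29] → █
    (4,7)@(9, 15): e=[-14,-3,65] → ·
    (3,8)@(7, 17): e=[14,3,31] → █
    (4,8)@(9, 17): e=[-10,-9,67] → ·
    (3,9)@(7, 19): e=[18,-3,33] → ·
  covered (4 px):
    · · · · ·
    · · · · ·
    · · · · ·
    · · · · ·
    · · · · ·
    · · · █ ·
    · · · █ ·
    · · · █ ·
    · · · █ ·
    · · · · ·
    · · · · ·
T1:
  2·area = 44  (B↔C swapped to make it positive)
  edge (2, 8)→(8, 4): d=(6,-4) top-left  bias=+0
  edge (8, 4)→(1, 16): d=(-7,12) right/bottom  bias=-1
  edge (1, 16)→(2, 8): d=(1,-8) top-left  bias=+0
    (3,2)@(7, 5): e=[2,5,37] → █
    (4,2)@(9, 5): e=[10,-19,53] → ·
    (2,3)@(5, 7): e=[6,15,23] → █
    (3,3)@(7, 7): e=[14,-9,39] → ·
    (1,4)@(3, 9): e=[10,25,9] → █
    (3,4)@(7, 9): e=[26,-23,41] → ·
    (1,5)@(3, 11): e=[22,11,11] → █
    (2,5)@(5, 11): e=[30,-13,27] → ·
    (1,6)@(3, 13): e=[34,-3,13] → ·
  covered (5 px):
    · · · · ·
    · · · · ·
    · · · █ ·
    · · █ · ·
    · █ █ · ·
    · █ · · ·
    · · · · ·
    · · · · ·
    · · · · ·
    · · · · ·
    · · · · ·
T2:
  2·area = 16  (B↔C swapped to make it positive)
  edge (0, 16)→(4, 16): d=(4,0) top-left  bias=+0
  edge (4, 16)→(2, 20): d=(-2,4) right/bottom  bias=-1
  edge (2, 20)→(0, 16): d=(-2,-4) top-left  bias=+0
    (0,8)@(1, 17): e=[4,10,2] → █
    (1,8)@(3, 17): e=[4,2,10] → █
    (2,8)@(5, 17): e=[4,-6,18] → ·
    (0,9)@(1, 19): e=[12,6,-2] → ·
    (1,9)@(3, 19): e=[12,-2,6] → ·
  covered (2 px):
    · · · · ·
    · · · · ·
    · · · · ·
    · · · · ·
    · · · · ·
    · · · · ·
    · · · · ·
    · · · · ·
    █ █ · · ·
    · · · · ·
    · · · · ·
T3:
  2·area = 30  (B↔C swapped to make it positive)
  edge (6, 18)→(9, 3): d=(3,-15) top-left  bias=+0
  edge (9, 3)→(8, 18): d=(-1,15) right/bottom  bias=-1
  edge (8, 18)→(6, 18): d=(-2,0) right/bottom  bias=-1
    (4,1)@(9, 3): e=[0,0,30] → ·  [on edge]
    (3,6)@(7, 13): e=[0,20,10] → █  [on edge]
    (4,6)@(9, 13): e=[30,-10,10] → ·
    (3,7)@(7, 15): e=[6,18,6] → █
    (4,7)@(9, 15): e=[36,-12,6] → ·
    (3,8)@(7, 17): e=[12,16,2] → █
    (4,8)@(9, 17): e=[42,-14,2] → ·
    (3,9)@(7, 19): e=[18,14,-2] → ·
  covered (3 px):
    · · · · ·
    · · · · ·
    · · · · ·
    · · · · ·
    · · · · ·
    · · · · ·
    · · · █ ·
    · · · █ ·
    · · · █ ·
    · · · · ·
    · · · · ·

Answer: 14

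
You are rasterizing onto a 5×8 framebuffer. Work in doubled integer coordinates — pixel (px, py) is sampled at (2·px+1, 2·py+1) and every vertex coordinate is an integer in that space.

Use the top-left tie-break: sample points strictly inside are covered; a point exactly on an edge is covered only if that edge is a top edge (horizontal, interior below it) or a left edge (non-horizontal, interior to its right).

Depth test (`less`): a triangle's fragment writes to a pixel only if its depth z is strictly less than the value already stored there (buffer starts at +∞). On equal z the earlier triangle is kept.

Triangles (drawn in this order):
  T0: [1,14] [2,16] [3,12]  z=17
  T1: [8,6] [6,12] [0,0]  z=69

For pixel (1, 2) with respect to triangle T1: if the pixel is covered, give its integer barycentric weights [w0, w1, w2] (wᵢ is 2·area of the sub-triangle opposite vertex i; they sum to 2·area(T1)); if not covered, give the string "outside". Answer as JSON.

T0:
  2·area = 6  (B↔C swapped to make it positive)
  edge (1, 14)→(3, 12): d=(2,-2) top-left  bias=+0
  edge (3, 12)→(2, 16): d=(-1,4) right/bottom  bias=-1
  edge (2, 16)→(1, 14): d=(-1,-2) top-left  bias=+0
  covered (0 px):
    · · · · ·
    · · · · ·
    · · · · ·
    · · · · ·
    · · · · ·
    · · · · ·
    · · · · ·
    · · · · ·
T1:
  2·area = 60
  edge (8, 6)→(6, 12): d=(-2,6) right/bottom  bias=-1
  edge (6, 12)→(0, 0): d=(-6,-12) top-left  bias=+0
  edge (0, 0)→(8, 6): d=(8,6) right/bottom  bias=-1
    (0,0)@(1, 1): e=[52,6,2] → █
    (1,0)@(3, 1): e=[40,30,-10] → ·
    (0,1)@(1, 3): e=[48,-6,18] → ·
    (1,1)@(3, 3): e=[36,18,6] → █
    (2,1)@(5, 3): e=[24,42,-6] → ·
    (4,1)@(9, 3): e=[0,90,-30] → ·  [on edge]
    (1,2)@(3, 5): e=[32,6,22] → █
    (2,2)@(5, 5): e=[20,30,10] → █
    (3,2)@(7, 5): e=[8,54,-2] → ·
    (1,3)@(3, 7): e=[28,-6,38] → ·
    (2,3)@(5, 7): e=[16,18,26] → █
    (3,3)@(7, 7): e=[4,42,14] → █
    (3,4)@(7, 9): e=[0,30,30] → ·  [on edge]
    (2,7)@(5, 15): e=[0,-30,90] → ·  [on edge]
  covered (7 px):
    █ · · · ·
    · █ · · ·
    · █ █ · ·
    · · █ █ ·
    · · █ · ·
    · · · · ·
    · · · · ·
    · · · · ·

Answer: [6,22,32]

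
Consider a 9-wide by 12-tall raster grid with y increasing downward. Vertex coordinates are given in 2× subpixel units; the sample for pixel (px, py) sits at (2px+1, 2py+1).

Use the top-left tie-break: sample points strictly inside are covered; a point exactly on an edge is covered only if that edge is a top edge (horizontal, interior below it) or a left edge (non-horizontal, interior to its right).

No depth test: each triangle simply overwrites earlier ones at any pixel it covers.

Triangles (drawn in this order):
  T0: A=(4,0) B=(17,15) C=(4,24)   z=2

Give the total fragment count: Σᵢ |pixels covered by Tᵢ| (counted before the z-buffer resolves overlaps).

T0:
  2·area = 312
  edge (4, 0)→(17, 15): d=(13,15) right/bottom  bias=-1
  edge (17, 15)→(4, 24): d=(-13,9) right/bottom  bias=-1
  edge (4, 24)→(4, 0): d=(0,-24) top-left  bias=+0
    (2,1)@(5, 3): e=[24,264,24] → █
    (3,1)@(7, 3): e=[-6,246,72] → ·
    (2,2)@(5, 5): e=[50,238,24] → █
    (3,2)@(7, 5): e=[20,220,72] → █
    (4,2)@(9, 5): e=[-10,202,120] → ·
    (2,3)@(5, 7): e=[76,212,24] → █
    (4,3)@(9, 7): e=[16,176,120] → █
    (5,3)@(11, 7): e=[-14,158,168] → ·
    (2,4)@(5, 9): e=[102,186,24] → █
    (5,4)@(11, 9): e=[12,132,168] → █
    (6,4)@(13, 9): e=[-18,114,216] → ·
    (2,5)@(5, 11): e=[128,160,24] → █
    (8,7)@(17, 15): e=[0,0,312] → ·  [on edge]
  covered (39 px):
    · · · · · · · · ·
    · · █ · · · · · ·
    · · █ █ · · · · ·
    · · █ █ █ · · · ·
    · · █ █ █ █ · · ·
    · · █ █ █ █ █ · ·
    · · █ █ █ █ █ █ ·
    · · █ █ █ █ █ █ ·
    · · █ █ █ █ █ · ·
    · · █ █ █ █ · · ·
    · · █ █ · · · · ·
    · · █ · · · · · ·

Final: 39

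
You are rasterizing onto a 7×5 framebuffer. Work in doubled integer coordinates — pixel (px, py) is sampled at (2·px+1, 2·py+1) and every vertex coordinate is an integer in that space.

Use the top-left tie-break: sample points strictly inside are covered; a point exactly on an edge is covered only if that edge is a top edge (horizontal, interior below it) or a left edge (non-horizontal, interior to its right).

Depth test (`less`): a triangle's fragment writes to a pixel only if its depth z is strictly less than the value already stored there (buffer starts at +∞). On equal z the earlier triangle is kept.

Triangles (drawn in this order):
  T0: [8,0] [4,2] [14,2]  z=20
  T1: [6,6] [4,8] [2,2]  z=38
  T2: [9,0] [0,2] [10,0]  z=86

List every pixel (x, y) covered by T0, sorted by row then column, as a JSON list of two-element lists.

T0:
  2·area = 20  (B↔C swapped to make it positive)
  edge (8, 0)→(14, 2): d=(6,2) right/bottom  bias=-1
  edge (14, 2)→(4, 2): d=(-10,0) right/bottom  bias=-1
  edge (4, 2)→(8, 0): d=(4,-2) top-left  bias=+0
    (3,0)@(7, 1): e=[8,10,2] → #
    (4,0)@(9, 1): e=[4,10,6] → #
    (5,0)@(11, 1): e=[0,10,10] → ·  [on edge]
    (3,1)@(7, 3): e=[20,-10,10] → ·
    (4,1)@(9, 3): e=[16,-10,14] → ·
  covered (2 px):
    · · · # # · ·
    · · · · · · ·
    · · · · · · ·
    · · · · · · ·
    · · · · · · ·
T1:
  2·area = 16
  edge (6, 6)→(4, 8): d=(-2,2) right/bottom  bias=-1
  edge (4, 8)→(2, 2): d=(-2,-6) top-left  bias=+0
  edge (2, 2)→(6, 6): d=(4,4) right/bottom  bias=-1
    (0,0)@(1, 1): e=[20,-4,0] → ·  [on edge]
    (5,0)@(11, 1): e=[0,56,-40] → ·  [on edge]
    (1,1)@(3, 3): e=[12,4,0] → ·  [on edge]
    (4,1)@(9, 3): e=[0,40,-24] → ·  [on edge]
    (1,2)@(3, 5): e=[8,0,8] → #  [on edge]
    (2,2)@(5, 5): e=[4,12,0] → ·  [on edge]
    (3,2)@(7, 5): e=[0,24,-8] → ·  [on edge]
    (1,3)@(3, 7): e=[4,-4,16] → ·
    (2,3)@(5, 7): e=[0,8,8] → ·  [on edge]
    (3,3)@(7, 7): e=[-4,20,0] → ·  [on edge]
    (1,4)@(3, 9): e=[0,-8,24] → ·  [on edge]
    (4,4)@(9, 9): e=[-12,28,0] → ·  [on edge]
  covered (1 px):
    · · · · · · ·
    · · · · · · ·
    · # · · · · ·
    · · · · · · ·
    · · · · · · ·
T2:
  2·area = 2  (B↔C swapped to make it positive)
  edge (9, 0)→(10, 0): d=(1,0) top-left  bias=+0
  edge (10, 0)→(0, 2): d=(-10,2) right/bottom  bias=-1
  edge (0, 2)→(9, 0): d=(9,-2) top-left  bias=+0
    (2,0)@(5, 1): e=[1,0,1] → ·  [on edge]
  covered (0 px):
    · · · · · · ·
    · · · · · · ·
    · · · · · · ·
    · · · · · · ·
    · · · · · · ·

Final: [[3,0],[4,0]]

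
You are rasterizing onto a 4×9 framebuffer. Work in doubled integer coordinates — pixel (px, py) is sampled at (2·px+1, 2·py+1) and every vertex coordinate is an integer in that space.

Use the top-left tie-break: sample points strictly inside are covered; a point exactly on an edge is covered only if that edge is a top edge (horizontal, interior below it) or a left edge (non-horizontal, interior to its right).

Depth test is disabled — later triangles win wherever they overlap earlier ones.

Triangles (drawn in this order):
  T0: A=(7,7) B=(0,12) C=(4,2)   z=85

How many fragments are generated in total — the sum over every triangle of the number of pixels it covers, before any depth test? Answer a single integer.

T0:
  2·area = 50
  edge (7, 7)→(0, 12): d=(-7,5) right/bottom  bias=-1
  edge (0, 12)→(4, 2): d=(4,-10) top-left  bias=+0
  edge (4, 2)→(7, 7): d=(3,5) right/bottom  bias=-1
    (1,2)@(3, 5): e=[34,2,14] → #
    (2,2)@(5, 5): e=[24,22,4] → #
    (3,2)@(7, 5): e=[14,42,-6] → ·
    (1,3)@(3, 7): e=[20,10,20] → #
    (3,3)@(7, 7): e=[0,50,0] → ·  [on edge]
    (1,4)@(3, 9): e=[6,18,26] → #
    (2,4)@(5, 9): e=[-4,38,16] → ·
    (0,5)@(1, 11): e=[2,6,42] → #
    (1,5)@(3, 11): e=[-8,26,32] → ·
    (0,6)@(1, 13): e=[-12,14,48] → ·
  covered (6 px):
    · · · ·
    · · · ·
    · # # ·
    · # # ·
    · # · ·
    # · · ·
    · · · ·
    · · · ·
    · · · ·

Result: 6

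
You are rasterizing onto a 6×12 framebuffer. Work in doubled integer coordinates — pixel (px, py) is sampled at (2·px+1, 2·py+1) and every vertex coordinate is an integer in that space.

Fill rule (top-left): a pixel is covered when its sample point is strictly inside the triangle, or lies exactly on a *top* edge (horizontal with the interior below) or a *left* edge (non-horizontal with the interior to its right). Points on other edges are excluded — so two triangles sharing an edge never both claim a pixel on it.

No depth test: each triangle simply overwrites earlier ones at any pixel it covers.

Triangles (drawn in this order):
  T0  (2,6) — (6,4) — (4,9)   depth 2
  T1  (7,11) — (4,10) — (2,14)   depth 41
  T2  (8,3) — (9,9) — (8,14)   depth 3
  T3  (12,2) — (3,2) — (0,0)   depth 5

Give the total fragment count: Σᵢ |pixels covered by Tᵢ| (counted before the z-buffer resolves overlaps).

T0:
  2·area = 16
  edge (2, 6)→(6, 4): d=(4,-2) top-left  bias=+0
  edge (6, 4)→(4, 9): d=(-2,5) right/bottom  bias=-1
  edge (4, 9)→(2, 6): d=(-2,-3) top-left  bias=+0
    (2,2)@(5, 5): e=[2,3,11] → █
    (3,2)@(7, 5): e=[6,-7,17] → ·
    (1,3)@(3, 7): e=[6,9,1] → █
    (2,3)@(5, 7): e=[10,-1,7] → ·
    (1,4)@(3, 9): e=[14,5,-3] → ·
  covered (2 px):
    · · · · · ·
    · · · · · ·
    · · █ · · ·
    · █ · · · ·
    · · · · · ·
    · · · · · ·
    · · · · · ·
    · · · · · ·
    · · · · · ·
    · · · · · ·
    · · · · · ·
    · · · · · ·
T1:
  2·area = 14  (B↔C swapped to make it positive)
  edge (7, 11)→(2, 14): d=(-5,3) right/bottom  bias=-1
  edge (2, 14)→(4, 10): d=(2,-4) top-left  bias=+0
  edge (4, 10)→(7, 11): d=(3,1) right/bottom  bias=-1
    (0,4)@(1, 9): e=[28,-14,0] → ·  [on edge]
    (2,5)@(5, 11): e=[6,6,2] → █
    (3,5)@(7, 11): e=[0,14,0] → ·  [on edge]
    (1,6)@(3, 13): e=[2,2,10] → █
    (2,6)@(5, 13): e=[-4,10,8] → ·
    (1,7)@(3, 15): e=[-8,6,16] → ·
  covered (2 px):
    · · · · · ·
    · · · · · ·
    · · · · · ·
    · · · · · ·
    · · · · · ·
    · · █ · · ·
    · █ · · · ·
    · · · · · ·
    · · · · · ·
    · · · · · ·
    · · · · · ·
    · · · · · ·
T2:
  2·area = 11
  edge (8, 3)→(9, 9): d=(1,6) right/bottom  bias=-1
  edge (9, 9)→(8, 14): d=(-1,5) right/bottom  bias=-1
  edge (8, 14)→(8, 3): d=(0,-11) top-left  bias=+0
    (4,4)@(9, 9): e=[0,0,11] → ·  [on edge]
    (3,9)@(7, 19): e=[22,0,-11] → ·  [on edge]
    (5,10)@(11, 21): e=[0,-22,33] → ·  [on edge]
  covered (0 px):
    · · · · · ·
    · · · · · ·
    · · · · · ·
    · · · · · ·
    · · · · · ·
    · · · · · ·
    · · · · · ·
    · · · · · ·
    · · · · · ·
    · · · · · ·
    · · · · · ·
    · · · · · ·
T3:
  2·area = 18
  edge (12, 2)→(3, 2): d=(-9,0) right/bottom  bias=-1
  edge (3, 2)→(0, 0): d=(-3,-2) top-left  bias=+0
  edge (0, 0)→(12, 2): d=(12,2) right/bottom  bias=-1
    (1,0)@(3, 1): e=[9,3,6] → █
    (2,0)@(5, 1): e=[9,7,2] → █
    (3,0)@(7, 1): e=[9,11,-2] → ·
    (1,1)@(3, 3): e=[-9,-3,30] → ·
    (2,1)@(5, 3): e=[-9,1,26] → ·
  covered (2 px):
    · █ █ · · ·
    · · · · · ·
    · · · · · ·
    · · · · · ·
    · · · · · ·
    · · · · · ·
    · · · · · ·
    · · · · · ·
    · · · · · ·
    · · · · · ·
    · · · · · ·
    · · · · · ·

Result: 6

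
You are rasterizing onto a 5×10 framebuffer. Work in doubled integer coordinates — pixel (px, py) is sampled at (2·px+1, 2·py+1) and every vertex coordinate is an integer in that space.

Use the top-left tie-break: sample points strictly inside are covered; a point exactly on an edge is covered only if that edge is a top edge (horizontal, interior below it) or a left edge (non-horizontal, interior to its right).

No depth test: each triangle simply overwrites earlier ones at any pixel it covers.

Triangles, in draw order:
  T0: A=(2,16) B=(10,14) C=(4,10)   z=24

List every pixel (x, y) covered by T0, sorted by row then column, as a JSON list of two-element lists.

T0:
  2·area = 44  (B↔C swapped to make it positive)
  edge (2, 16)→(4, 10): d=(2,-6) top-left  bias=+0
  edge (4, 10)→(10, 14): d=(6,4) right/bottom  bias=-1
  edge (10, 14)→(2, 16): d=(-8,2) right/bottom  bias=-1
    (3,0)@(7, 1): e=[0,-66,110] → ·  [on edge]
    (2,3)@(5, 7): e=[0,-22,66] → ·  [on edge]
    (2,5)@(5, 11): e=[8,2,34] → #
    (3,5)@(7, 11): e=[20,-6,30] → ·
    (1,6)@(3, 13): e=[0,22,22] → #  [on edge]
    (3,6)@(7, 13): e=[24,6,14] → #
    (4,6)@(9, 13): e=[36,-2,10] → ·
    (1,7)@(3, 15): e=[4,34,6] → #
    (3,7)@(7, 15): e=[28,18,-2] → ·
    (1,8)@(3, 17): e=[8,46,-10] → ·
    (2,8)@(5, 17): e=[20,38,-14] → ·
    (0,9)@(1, 19): e=[0,66,-22] → ·  [on edge]
  covered (6 px):
    · · · · ·
    · · · · ·
    · · · · ·
    · · · · ·
    · · · · ·
    · · # · ·
    · # # # ·
    · # # · ·
    · · · · ·
    · · · · ·

Final: [[2,5],[1,6],[2,6],[3,6],[1,7],[2,7]]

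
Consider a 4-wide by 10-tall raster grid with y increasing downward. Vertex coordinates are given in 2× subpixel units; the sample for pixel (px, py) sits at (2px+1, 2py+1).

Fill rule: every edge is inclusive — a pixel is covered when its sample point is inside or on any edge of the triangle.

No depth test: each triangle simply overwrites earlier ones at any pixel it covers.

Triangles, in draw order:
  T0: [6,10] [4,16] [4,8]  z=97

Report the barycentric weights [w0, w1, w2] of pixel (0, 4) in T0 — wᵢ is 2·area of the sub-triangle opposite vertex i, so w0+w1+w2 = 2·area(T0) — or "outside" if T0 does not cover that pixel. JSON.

T0:
  2·area = 16
  edge (6, 10)→(4, 16): d=(-2,6) inclusive
  edge (4, 16)→(4, 8): d=(0,-8) inclusive
  edge (4, 8)→(6, 10): d=(2,2) inclusive
    (0,2)@(1, 5): e=[40,-24,0] → ·  [on edge]
    (1,3)@(3, 7): e=[24,-8,0] → ·  [on edge]
    (3,3)@(7, 7): e=[0,24,-8] → ·  [on edge]
    (2,4)@(5, 9): e=[8,8,0] → #  [on edge]
    (3,4)@(7, 9): e=[-4,24,-4] → ·
    (2,5)@(5, 11): e=[4,8,4] → #
    (3,5)@(7, 11): e=[-8,24,0] → ·  [on edge]
    (2,6)@(5, 13): e=[0,8,8] → #  [on edge]
    (3,6)@(7, 13): e=[-12,24,4] → ·
    (2,7)@(5, 15): e=[-4,8,12] → ·
    (1,9)@(3, 19): e=[0,-8,24] → ·  [on edge]
  covered (3 px):
    · · · ·
    · · · ·
    · · · ·
    · · · ·
    · · # ·
    · · # ·
    · · # ·
    · · · ·
    · · · ·
    · · · ·

Answer: "outside"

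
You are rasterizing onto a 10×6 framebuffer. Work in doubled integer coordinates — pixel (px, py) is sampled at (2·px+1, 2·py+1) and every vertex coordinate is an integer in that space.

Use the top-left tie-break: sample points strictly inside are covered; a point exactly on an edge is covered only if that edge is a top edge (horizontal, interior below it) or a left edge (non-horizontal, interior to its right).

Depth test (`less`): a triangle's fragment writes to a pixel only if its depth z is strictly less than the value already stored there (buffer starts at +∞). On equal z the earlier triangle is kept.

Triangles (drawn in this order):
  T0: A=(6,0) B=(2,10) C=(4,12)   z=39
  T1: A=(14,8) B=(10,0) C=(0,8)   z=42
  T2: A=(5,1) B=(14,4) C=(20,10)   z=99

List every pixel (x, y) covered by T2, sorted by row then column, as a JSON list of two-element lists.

T0:
  2·area = 28  (B↔C swapped to make it positive)
  edge (6, 0)→(4, 12): d=(-2,12) right/bottom  bias=-1
  edge (4, 12)→(2, 10): d=(-2,-2) top-left  bias=+0
  edge (2, 10)→(6, 0): d=(4,-10) top-left  bias=+0
    (2,1)@(5, 3): e=[6,20,2] → X
    (3,1)@(7, 3): e=[-18,24,22] → .
    (2,2)@(5, 5): e=[2,16,10] → X
    (3,2)@(7, 5): e=[-22,20,30] → .
    (2,3)@(5, 7): e=[-2,12,18] → .
    (0,4)@(1, 9): e=[42,0,-14] → .  [on edge]
    (1,4)@(3, 9): e=[18,4,6] → X
    (2,4)@(5, 9): e=[-6,8,26] → .
    (1,5)@(3, 11): e=[14,0,14] → X  [on edge]
    (2,5)@(5, 11): e=[-10,4,34] → .
  covered (4 px):
    . . . . . . . . . .
    . . X . . . . . . .
    . . X . . . . . . .
    . . . . . . . . . .
    . X . . . . . . . .
    . X . . . . . . . .
T1:
  2·area = 112  (B↔C swapped to make it positive)
  edge (14, 8)→(0, 8): d=(-14,0) right/bottom  bias=-1
  edge (0, 8)→(10, 0): d=(10,-8) top-left  bias=+0
  edge (10, 0)→(14, 8): d=(4,8) right/bottom  bias=-1
    (4,0)@(9, 1): e=[98,2,12] → X
    (5,0)@(11, 1): e=[98,18,-4] → .
    (3,1)@(7, 3): e=[70,6,36] → X
    (5,1)@(11, 3): e=[70,38,4] → X
    (6,1)@(13, 3): e=[70,54,-12] → .
    (2,2)@(5, 5): e=[42,10,60] → X
    (6,2)@(13, 5): e=[42,74,-4] → .
    (1,3)@(3, 7): e=[14,14,84] → X
    (6,3)@(13, 7): e=[14,94,4] → X
    (7,3)@(15, 7): e=[14,110,-12] → .
    (1,4)@(3, 9): e=[-14,34,92] → .
    (2,4)@(5, 9): e=[-14,50,76] → .
  covered (14 px):
    . . . . X . . . . .
    . . . X X X . . . .
    . . X X X X . . . .
    . X X X X X X . . .
    . . . . . . . . . .
    . . . . . . . . . .
T2:
  2·area = 36
  edge (5, 1)→(14, 4): d=(9,3) right/bottom  bias=-1
  edge (14, 4)→(20, 10): d=(6,6) right/bottom  bias=-1
  edge (20, 10)→(5, 1): d=(-15,-9) top-left  bias=+0
    (2,0)@(5, 1): e=[0,36,0] → .  [on edge]
    (5,0)@(11, 1): e=[-18,0,54] → .  [on edge]
    (4,1)@(9, 3): e=[6,24,6] → X
    (5,1)@(11, 3): e=[0,12,24] → .  [on edge]
    (6,1)@(13, 3): e=[-6,0,42] → .  [on edge]
    (4,2)@(9, 5): e=[24,36,-24] → .
    (6,2)@(13, 5): e=[12,12,12] → X
    (7,2)@(15, 5): e=[6,0,30] → .  [on edge]
    (8,2)@(17, 5): e=[0,-12,48] → .  [on edge]
    (6,3)@(13, 7): e=[30,24,-18] → .
    (7,3)@(15, 7): e=[24,12,0] → X  [on edge]
    (8,3)@(17, 7): e=[18,0,18] → .  [on edge]
    (9,4)@(19, 9): e=[30,0,6] → .  [on edge]
  covered (3 px):
    . . . . . . . . . .
    . . . . X . . . . .
    . . . . . . X . . .
    . . . . . . . X . .
    . . . . . . . . . .
    . . . . . . . . . .

Answer: [[4,1],[6,2],[7,3]]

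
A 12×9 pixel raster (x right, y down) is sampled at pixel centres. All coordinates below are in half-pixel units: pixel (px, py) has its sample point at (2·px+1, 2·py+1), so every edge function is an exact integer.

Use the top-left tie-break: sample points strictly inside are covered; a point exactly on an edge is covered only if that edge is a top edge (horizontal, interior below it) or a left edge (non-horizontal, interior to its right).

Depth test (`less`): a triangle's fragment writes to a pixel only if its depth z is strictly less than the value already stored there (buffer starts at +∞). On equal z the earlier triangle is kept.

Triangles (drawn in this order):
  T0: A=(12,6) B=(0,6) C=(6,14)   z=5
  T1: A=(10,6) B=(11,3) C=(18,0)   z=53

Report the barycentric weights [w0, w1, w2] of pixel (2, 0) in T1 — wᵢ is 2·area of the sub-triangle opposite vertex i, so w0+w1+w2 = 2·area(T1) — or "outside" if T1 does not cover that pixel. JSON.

T0:
  2·area = 96  (B↔C swapped to make it positive)
  edge (12, 6)→(6, 14): d=(-6,8) right/bottom  bias=-1
  edge (6, 14)→(0, 6): d=(-6,-8) top-left  bias=+0
  edge (0, 6)→(12, 6): d=(12,0) top-left  bias=+0
    (0,3)@(1, 7): e=[82,2,12] → X
    (1,3)@(3, 7): e=[66,18,12] → X
    (2,3)@(5, 7): e=[50,34,12] → X
    (3,3)@(7, 7): e=[34,50,12] → X
    (4,3)@(9, 7): e=[18,66,12] → X
    (5,3)@(11, 7): e=[2,82,12] → X
    (6,3)@(13, 7): e=[-14,98,12] → .
    (0,4)@(1, 9): e=[70,-10,36] → .
    (1,4)@(3, 9): e=[54,6,36] → X
    (5,4)@(11, 9): e=[-10,70,36] → .
    (1,5)@(3, 11): e=[42,-6,60] → .
    (2,5)@(5, 11): e=[26,10,60] → X
  covered (12 px):
    . . . . . . . . . . . .
    . . . . . . . . . . . .
    . . . . . . . . . . . .
    X X X X X X . . . . . .
    . X X X X . . . . . . .
    . . X X . . . . . . . .
    . . . . . . . . . . . .
    . . . . . . . . . . . .
    . . . . . . . . . . . .
T1:
  2·area = 18
  edge (10, 6)→(11, 3): d=(1,-3) top-left  bias=+0
  edge (11, 3)→(18, 0): d=(7,-3) top-left  bias=+0
  edge (18, 0)→(10, 6): d=(-8,6) right/bottom  bias=-1
    (5,1)@(11, 3): e=[0,0,18] → X  [on edge]
    (6,1)@(13, 3): e=[6,6,6] → X
    (7,1)@(15, 3): e=[12,12,-6] → .
    (5,2)@(11, 5): e=[2,14,2] → X
    (6,2)@(13, 5): e=[8,20,-10] → .
    (5,3)@(11, 7): e=[4,28,-14] → .
    (4,4)@(9, 9): e=[0,36,-18] → .  [on edge]
    (3,7)@(7, 15): e=[0,72,-54] → .  [on edge]
  covered (3 px):
    . . . . . . . . . . . .
    . . . . . X X . . . . .
    . . . . . X . . . . . .
    . . . . . . . . . . . .
    . . . . . . . . . . . .
    . . . . . . . . . . . .
    . . . . . . . . . . . .
    . . . . . . . . . . . .
    . . . . . . . . . . . .

Final: "outside"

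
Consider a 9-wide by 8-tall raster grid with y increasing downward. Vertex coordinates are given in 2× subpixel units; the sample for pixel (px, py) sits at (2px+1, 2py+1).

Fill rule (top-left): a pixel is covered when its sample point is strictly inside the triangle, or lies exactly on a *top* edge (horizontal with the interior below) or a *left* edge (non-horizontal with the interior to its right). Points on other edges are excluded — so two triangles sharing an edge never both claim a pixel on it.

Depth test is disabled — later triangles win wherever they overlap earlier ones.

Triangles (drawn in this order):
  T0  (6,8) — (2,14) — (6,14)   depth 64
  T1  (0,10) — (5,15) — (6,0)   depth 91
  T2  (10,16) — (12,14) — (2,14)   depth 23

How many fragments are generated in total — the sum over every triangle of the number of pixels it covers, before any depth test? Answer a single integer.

T0:
  2·area = 24  (B↔C swapped to make it positive)
  edge (6, 8)→(6, 14): d=(0,6) right/bottom  bias=-1
  edge (6, 14)→(2, 14): d=(-4,0) right/bottom  bias=-1
  edge (2, 14)→(6, 8): d=(4,-6) top-left  bias=+0
    (2,5)@(5, 11): e=[6,12,6] → X
    (3,5)@(7, 11): e=[-6,12,18] → .
    (1,6)@(3, 13): e=[18,4,2] → X
    (3,6)@(7, 13): e=[-6,4,26] → .
    (1,7)@(3, 15): e=[18,-4,10] → .
    (2,7)@(5, 15): e=[6,-4,22] → .
  covered (3 px):
    . . . . . . . . .
    . . . . . . . . .
    . . . . . . . . .
    . . . . . . . . .
    . . . . . . . . .
    . . X . . . . . .
    . X X . . . . . .
    . . . . . . . . .
T1:
  2·area = 80  (B↔C swapped to make it positive)
  edge (0, 10)→(6, 0): d=(6,-10) top-left  bias=+0
  edge (6, 0)→(5, 15): d=(-1,15) right/bottom  bias=-1
  edge (5, 15)→(0, 10): d=(-5,-5) top-left  bias=+0
    (2,1)@(5, 3): e=[8,12,60] → X
    (3,1)@(7, 3): e=[28,-18,70] → .
    (1,2)@(3, 5): e=[0,40,40] → X  [on edge]
    (3,2)@(7, 5): e=[40,-20,60] → .
    (1,3)@(3, 7): e=[12,38,30] → X
    (3,3)@(7, 7): e=[52,-22,50] → .
    (0,4)@(1, 9): e=[4,66,10] → X
    (3,4)@(7, 9): e=[64,-24,40] → .
    (0,5)@(1, 11): e=[16,64,0] → X  [on edge]
    (3,5)@(7, 11): e=[76,-26,30] → .
    (0,6)@(1, 13): e=[28,62,-10] → .
    (1,6)@(3, 13): e=[48,32,0] → X  [on edge]
    (2,7)@(5, 15): e=[80,0,0] → .  [on edge]
  covered (13 px):
    . . . . . . . . .
    . . X . . . . . .
    . X X . . . . . .
    . X X . . . . . .
    X X X . . . . . .
    X X X . . . . . .
    . X X . . . . . .
    . . . . . . . . .
T2:
  2·area = 20  (B↔C swapped to make it positive)
  edge (10, 16)→(2, 14): d=(-8,-2) top-left  bias=+0
  edge (2, 14)→(12, 14): d=(10,0) top-left  bias=+0
  edge (12, 14)→(10, 16): d=(-2,2) right/bottom  bias=-1
    (8,4)@(17, 9): e=[70,-50,0] → .  [on edge]
    (7,5)@(15, 11): e=[50,-30,0] → .  [on edge]
    (6,6)@(13, 13): e=[30,-10,0] → .  [on edge]
    (3,7)@(7, 15): e=[2,10,8] → X
    (4,7)@(9, 15): e=[6,10,4] → X
    (5,7)@(11, 15): e=[10,10,0] → .  [on edge]
  covered (2 px):
    . . . . . . . . .
    . . . . . . . . .
    . . . . . . . . .
    . . . . . . . . .
    . . . . . . . . .
    . . . . . . . . .
    . . . . . . . . .
    . . . X X . . . .

Result: 18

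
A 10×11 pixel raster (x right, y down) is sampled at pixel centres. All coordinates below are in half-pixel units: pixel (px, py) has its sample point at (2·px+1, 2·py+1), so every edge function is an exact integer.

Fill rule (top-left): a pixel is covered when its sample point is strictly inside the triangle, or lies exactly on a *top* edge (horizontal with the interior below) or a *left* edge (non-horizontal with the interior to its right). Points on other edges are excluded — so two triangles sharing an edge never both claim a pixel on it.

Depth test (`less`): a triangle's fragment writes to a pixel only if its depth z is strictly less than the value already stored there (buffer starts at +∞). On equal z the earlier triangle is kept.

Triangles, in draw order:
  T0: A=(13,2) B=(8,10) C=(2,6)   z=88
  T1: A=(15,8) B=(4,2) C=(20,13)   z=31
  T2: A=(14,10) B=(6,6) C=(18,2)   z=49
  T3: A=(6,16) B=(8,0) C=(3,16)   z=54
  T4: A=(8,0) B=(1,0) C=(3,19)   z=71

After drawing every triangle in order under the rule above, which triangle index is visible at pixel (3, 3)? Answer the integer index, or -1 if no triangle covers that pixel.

T0:
  2·area = 68
  edge (13, 2)→(8, 10): d=(-5,8) right/bottom  bias=-1
  edge (8, 10)→(2, 6): d=(-6,-4) top-left  bias=+0
  edge (2, 6)→(13, 2): d=(11,-4) top-left  bias=+0
    (5,1)@(11, 3): e=[11,54,3] → #
    (6,1)@(13, 3): e=[-5,62,11] → ·
    (2,2)@(5, 5): e=[49,18,1] → #
    (3,2)@(7, 5): e=[33,26,9] → #
    (4,2)@(9, 5): e=[17,34,17] → #
    (6,2)@(13, 5): e=[-15,50,33] → ·
    (2,3)@(5, 7): e=[39,6,23] → #
    (5,3)@(11, 7): e=[-9,30,47] → ·
    (2,4)@(5, 9): e=[29,-6,45] → ·
    (3,4)@(7, 9): e=[13,2,53] → #
    (4,4)@(9, 9): e=[-3,10,61] → ·
    (3,5)@(7, 11): e=[3,-10,75] → ·
  covered (9 px):
    · · · · · · · · · ·
    · · · · · # · · · ·
    · · # # # # · · · ·
    · · # # # · · · · ·
    · · · # · · · · · ·
    · · · · · · · · · ·
    · · · · · · · · · ·
    · · · · · · · · · ·
    · · · · · · · · · ·
    · · · · · · · · · ·
    · · · · · · · · · ·
T1:
  2·area = 25  (B↔C swapped to make it positive)
  edge (15, 8)→(20, 13): d=(5,5) right/bottom  bias=-1
  edge (20, 13)→(4, 2): d=(-16,-11) top-left  bias=+0
  edge (4, 2)→(15, 8): d=(11,6) right/bottom  bias=-1
    (4,2)@(9, 5): e=[15,7,3] → #
    (5,2)@(11, 5): e=[5,29,-9] → ·
    (4,3)@(9, 7): e=[25,-25,25] → ·
    (6,3)@(13, 7): e=[5,19,1] → #
    (7,3)@(15, 7): e=[-5,41,-11] → ·
    (6,4)@(13, 9): e=[15,-13,23] → ·
    (7,4)@(15, 9): e=[5,9,11] → #
    (8,4)@(17, 9): e=[-5,31,-1] → ·
    (7,5)@(15, 11): e=[15,-23,33] → ·
  covered (3 px):
    · · · · · · · · · ·
    · · · · · · · · · ·
    · · · · # · · · · ·
    · · · · · · # · · ·
    · · · · · · · # · ·
    · · · · · · · · · ·
    · · · · · · · · · ·
    · · · · · · · · · ·
    · · · · · · · · · ·
    · · · · · · · · · ·
    · · · · · · · · · ·
T2:
  2·area = 80
  edge (14, 10)→(6, 6): d=(-8,-4) top-left  bias=+0
  edge (6, 6)→(18, 2): d=(12,-4) top-left  bias=+0
  edge (18, 2)→(14, 10): d=(-4,8) right/bottom  bias=-1
    (7,1)@(15, 3): e=[60,0,20] → #  [on edge]
    (8,1)@(17, 3): e=[68,8,4] → #
    (9,1)@(19, 3): e=[76,16,-12] → ·
    (4,2)@(9, 5): e=[20,0,60] → #  [on edge]
    (5,2)@(11, 5): e=[28,8,44] → #
    (6,2)@(13, 5): e=[36,16,28] → #
    (8,2)@(17, 5): e=[52,32,-4] → ·
    (1,3)@(3, 7): e=[-20,0,100] → ·  [on edge]
    (4,3)@(9, 7): e=[4,24,52] → #
    (8,3)@(17, 7): e=[36,56,-12] → ·
    (4,4)@(9, 9): e=[-12,48,44] → ·
    (5,4)@(11, 9): e=[-4,56,28] → ·
  covered (11 px):
    · · · · · · · · · ·
    · · · · · · · # # ·
    · · · · # # # # · ·
    · · · · # # # # · ·
    · · · · · · # · · ·
    · · · · · · · · · ·
    · · · · · · · · · ·
    · · · · · · · · · ·
    · · · · · · · · · ·
    · · · · · · · · · ·
    · · · · · · · · · ·
T3:
  2·area = 48  (B↔C swapped to make it positive)
  edge (6, 16)→(3, 16): d=(-3,0) right/bottom  bias=-1
  edge (3, 16)→(8, 0): d=(5,-16) top-left  bias=+0
  edge (8, 0)→(6, 16): d=(-2,16) right/bottom  bias=-1
    (3,2)@(7, 5): e=[33,9,6] → #
    (4,2)@(9, 5): e=[33,41,-26] → ·
    (3,3)@(7, 7): e=[27,19,2] → #
    (4,3)@(9, 7): e=[27,51,-30] → ·
    (3,4)@(7, 9): e=[21,29,-2] → ·
    (2,5)@(5, 11): e=[15,7,26] → #
    (3,5)@(7, 11): e=[15,39,-6] → ·
    (2,6)@(5, 13): e=[9,17,22] → #
    (3,6)@(7, 13): e=[9,49,-10] → ·
    (2,7)@(5, 15): e=[3,27,18] → #
    (3,7)@(7, 15): e=[3,59,-14] → ·
    (2,8)@(5, 17): e=[-3,37,14] → ·
  covered (5 px):
    · · · · · · · · · ·
    · · · · · · · · · ·
    · · · # · · · · · ·
    · · · # · · · · · ·
    · · · · · · · · · ·
    · · # · · · · · · ·
    · · # · · · · · · ·
    · · # · · · · · · ·
    · · · · · · · · · ·
    · · · · · · · · · ·
    · · · · · · · · · ·
T4:
  2·area = 133  (B↔C swapped to make it positive)
  edge (8, 0)→(3, 19): d=(-5,19) right/bottom  bias=-1
  edge (3, 19)→(1, 0): d=(-2,-19) top-left  bias=+0
  edge (1, 0)→(8, 0): d=(7,0) top-left  bias=+0
    (1,0)@(3, 1): e=[90,36,7] → #
    (2,0)@(5, 1): e=[52,74,7] → #
    (3,0)@(7, 1): e=[14,112,7] → #
    (4,0)@(9, 1): e=[-24,150,7] → ·
    (1,1)@(3, 3): e=[80,32,21] → #
    (4,1)@(9, 3): e=[-34,146,21] → ·
    (1,2)@(3, 5): e=[70,28,35] → #
    (3,2)@(7, 5): e=[-6,104,35] → ·
    (1,3)@(3, 7): e=[60,24,49] → #
    (3,3)@(7, 7): e=[-16,100,49] → ·
    (1,4)@(3, 9): e=[50,20,63] → #
    (3,4)@(7, 9): e=[-26,96,63] → ·
    (1,9)@(3, 19): e=[0,0,133] → ·  [on edge]
  covered (17 px):
    · # # # · · · · · ·
    · # # # · · · · · ·
    · # # · · · · · · ·
    · # # · · · · · · ·
    · # # · · · · · · ·
    · # # · · · · · · ·
    · # · · · · · · · ·
    · # · · · · · · · ·
    · # · · · · · · · ·
    · · · · · · · · · ·
    · · · · · · · · · ·

Z-buffer (winner per pixel, '.' = empty):
  . 4 4 4 . . . . . .
  . 4 4 4 . 0 . 2 2 .
  . 4 4 3 1 2 2 2 . .
  . 4 4 3 2 2 1 2 . .
  . 4 4 0 . . 2 1 . .
  . 4 3 . . . . . . .
  . 4 3 . . . . . . .
  . 4 3 . . . . . . .
  . 4 . . . . . . . .
  . . . . . . . . . .
  . . . . . . . . . .

Result: 3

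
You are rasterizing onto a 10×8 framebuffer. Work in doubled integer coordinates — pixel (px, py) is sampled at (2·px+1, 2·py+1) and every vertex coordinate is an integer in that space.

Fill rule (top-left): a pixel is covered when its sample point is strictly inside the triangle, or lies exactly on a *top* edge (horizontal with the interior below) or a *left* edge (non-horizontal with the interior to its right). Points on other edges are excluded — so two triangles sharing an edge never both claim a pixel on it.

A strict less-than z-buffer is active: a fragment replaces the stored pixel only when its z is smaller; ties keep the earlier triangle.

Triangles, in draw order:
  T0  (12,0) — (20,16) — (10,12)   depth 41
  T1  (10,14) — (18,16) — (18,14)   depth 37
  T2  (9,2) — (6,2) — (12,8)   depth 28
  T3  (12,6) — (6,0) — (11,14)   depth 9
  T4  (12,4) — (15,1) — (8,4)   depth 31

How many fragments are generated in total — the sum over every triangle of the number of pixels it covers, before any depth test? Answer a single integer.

T0:
  2·area = 128
  edge (12, 0)→(20, 16): d=(8,16) right/bottom  bias=-1
  edge (20, 16)→(10, 12): d=(-10,-4) top-left  bias=+0
  edge (10, 12)→(12, 0): d=(2,-12) top-left  bias=+0
    (6,1)@(13, 3): e=[8,102,18] → X
    (7,1)@(15, 3): e=[-24,110,42] → .
    (6,2)@(13, 5): e=[24,82,22] → X
    (7,2)@(15, 5): e=[-8,90,46] → .
    (5,3)@(11, 7): e=[72,54,2] → X
    (7,3)@(15, 7): e=[8,70,50] → X
    (8,3)@(17, 7): e=[-24,78,74] → .
    (5,4)@(11, 9): e=[88,34,6] → X
    (8,4)@(17, 9): e=[-8,58,78] → .
    (5,5)@(11, 11): e=[104,14,10] → X
    (8,5)@(17, 11): e=[8,38,82] → X
    (9,5)@(19, 11): e=[-24,46,106] → .
  covered (16 px):
    . . . . . . . . . .
    . . . . . . X . . .
    . . . . . . X . . .
    . . . . . X X X . .
    . . . . . X X X . .
    . . . . . X X X X .
    . . . . . . X X X .
    . . . . . . . . . X
T1:
  2·area = 16  (B↔C swapped to make it positive)
  edge (10, 14)→(18, 14): d=(8,0) top-left  bias=+0
  edge (18, 14)→(18, 16): d=(0,2) right/bottom  bias=-1
  edge (18, 16)→(10, 14): d=(-8,-2) top-left  bias=+0
    (7,7)@(15, 15): e=[8,6,2] → X
    (8,7)@(17, 15): e=[8,2,6] → X
    (9,7)@(19, 15): e=[8,-2,10] → .
  covered (2 px):
    . . . . . . . . . .
    . . . . . . . . . .
    . . . . . . . . . .
    . . . . . . . . . .
    . . . . . . . . . .
    . . . . . . . . . .
    . . . . . . . . . .
    . . . . . . . X X .
T2:
  2·area = 18  (B↔C swapped to make it positive)
  edge (9, 2)→(12, 8): d=(3,6) right/bottom  bias=-1
  edge (12, 8)→(6, 2): d=(-6,-6) top-left  bias=+0
  edge (6, 2)→(9, 2): d=(3,0) top-left  bias=+0
    (2,0)@(5, 1): e=[21,0,-3] → .  [on edge]
    (3,1)@(7, 3): e=[15,0,3] → X  [on edge]
    (4,1)@(9, 3): e=[3,12,3] → X
    (5,1)@(11, 3): e=[-9,24,3] → .
    (3,2)@(7, 5): e=[21,-12,9] → .
    (4,2)@(9, 5): e=[9,0,9] → X  [on edge]
    (5,2)@(11, 5): e=[-3,12,9] → .
    (4,3)@(9, 7): e=[15,-12,15] → .
    (5,3)@(11, 7): e=[3,0,15] → X  [on edge]
    (6,3)@(13, 7): e=[-9,12,15] → .
    (5,4)@(11, 9): e=[9,-12,21] → .
    (6,4)@(13, 9): e=[-3,0,21] → .  [on edge]
    (7,5)@(15, 11): e=[-9,0,27] → .  [on edge]
    (8,6)@(17, 13): e=[-15,0,33] → .  [on edge]
    (9,7)@(19, 15): e=[-21,0,39] → .  [on edge]
  covered (4 px):
    . . . . . . . . . .
    . . . X X . . . . .
    . . . . X . . . . .
    . . . . . X . . . .
    . . . . . . . . . .
    . . . . . . . . . .
    . . . . . . . . . .
    . . . . . . . . . .
T3:
  2·area = 54  (B↔C swapped to make it positive)
  edge (12, 6)→(11, 14): d=(-1,8) right/bottom  bias=-1
  edge (11, 14)→(6, 0): d=(-5,-14) top-left  bias=+0
  edge (6, 0)→(12, 6): d=(6,6) right/bottom  bias=-1
    (3,0)@(7, 1): e=[45,9,0] → .  [on edge]
    (4,1)@(9, 3): e=[27,27,0] → .  [on edge]
    (4,2)@(9, 5): e=[25,17,12] → X
    (5,2)@(11, 5): e=[9,45,0] → .  [on edge]
    (4,3)@(9, 7): e=[23,7,24] → X
    (5,3)@(11, 7): e=[7,35,12] → X
    (6,3)@(13, 7): e=[-9,63,0] → .  [on edge]
    (4,4)@(9, 9): e=[21,-3,36] → .
    (5,4)@(11, 9): e=[5,25,24] → X
    (6,4)@(13, 9): e=[-11,53,12] → .
    (7,4)@(15, 9): e=[-27,81,0] → .  [on edge]
    (5,5)@(11, 11): e=[3,15,36] → X
    (8,5)@(17, 11): e=[-45,99,0] → .  [on edge]
    (9,6)@(19, 13): e=[-63,117,0] → .  [on edge]
  covered (6 px):
    . . . . . . . . . .
    . . . . . . . . . .
    . . . . X . . . . .
    . . . . X X . . . .
    . . . . . X . . . .
    . . . . . X . . . .
    . . . . . X . . . .
    . . . . . . . . . .
T4:
  2·area = 12  (B↔C swapped to make it positive)
  edge (12, 4)→(8, 4): d=(-4,0) right/bottom  bias=-1
  edge (8, 4)→(15, 1): d=(7,-3) top-left  bias=+0
  edge (15, 1)→(12, 4): d=(-3,3) right/bottom  bias=-1
    (7,0)@(15, 1): e=[12,0,0] → .  [on edge]
    (5,1)@(11, 3): e=[4,2,6] → X
    (6,1)@(13, 3): e=[4,8,0] → .  [on edge]
    (5,2)@(11, 5): e=[-4,16,0] → .  [on edge]
    (0,3)@(1, 7): e=[-12,0,24] → .  [on edge]
    (4,3)@(9, 7): e=[-12,24,0] → .  [on edge]
    (3,4)@(7, 9): e=[-20,32,0] → .  [on edge]
    (2,5)@(5, 11): e=[-28,40,0] → .  [on edge]
    (1,6)@(3, 13): e=[-36,48,0] → .  [on edge]
    (0,7)@(1, 15): e=[-44,56,0] → .  [on edge]
  covered (1 px):
    . . . . . . . . . .
    . . . . . X . . . .
    . . . . . . . . . .
    . . . . . . . . . .
    . . . . . . . . . .
    . . . . . . . . . .
    . . . . . . . . . .
    . . . . . . . . . .

Result: 29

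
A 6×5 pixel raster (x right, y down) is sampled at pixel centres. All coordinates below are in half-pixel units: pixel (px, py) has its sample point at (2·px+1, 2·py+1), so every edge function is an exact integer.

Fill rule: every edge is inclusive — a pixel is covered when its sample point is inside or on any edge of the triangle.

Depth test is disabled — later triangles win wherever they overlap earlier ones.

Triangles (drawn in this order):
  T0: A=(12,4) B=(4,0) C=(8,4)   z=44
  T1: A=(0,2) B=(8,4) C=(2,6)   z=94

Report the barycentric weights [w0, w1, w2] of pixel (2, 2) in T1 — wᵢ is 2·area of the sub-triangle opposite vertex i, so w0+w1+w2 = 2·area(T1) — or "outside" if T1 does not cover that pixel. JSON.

T0:
  2·area = 16  (B↔C swapped to make it positive)
  edge (12, 4)→(8, 4): d=(-4,0) inclusive
  edge (8, 4)→(4, 0): d=(-4,-4) inclusive
  edge (4, 0)→(12, 4): d=(8,4) inclusive
    (2,0)@(5, 1): e=[12,0,4] → #  [on edge]
    (3,0)@(7, 1): e=[12,8,-4] → ·
    (2,1)@(5, 3): e=[4,-8,20] → ·
    (3,1)@(7, 3): e=[4,0,12] → #  [on edge]
    (4,1)@(9, 3): e=[4,8,4] → #
    (5,1)@(11, 3): e=[4,16,-4] → ·
    (3,2)@(7, 5): e=[-4,-8,28] → ·
    (4,2)@(9, 5): e=[-4,0,20] → ·  [on edge]
    (5,3)@(11, 7): e=[-12,0,28] → ·  [on edge]
  covered (3 px):
    · · # · · ·
    · · · # # ·
    · · · · · ·
    · · · · · ·
    · · · · · ·
T1:
  2·area = 28
  edge (0, 2)→(8, 4): d=(8,2) inclusive
  edge (8, 4)→(2, 6): d=(-6,2) inclusive
  edge (2, 6)→(0, 2): d=(-2,-4) inclusive
    (0,1)@(1, 3): e=[6,20,2] → #
    (1,1)@(3, 3): e=[2,16,10] → #
    (2,1)@(5, 3): e=[-2,12,18] → ·
    (5,1)@(11, 3): e=[-14,0,42] → ·  [on edge]
    (0,2)@(1, 5): e=[22,8,-2] → ·
    (1,2)@(3, 5): e=[18,4,6] → #
    (2,2)@(5, 5): e=[14,0,14] → #  [on edge]
    (3,2)@(7, 5): e=[10,-4,22] → ·
    (1,3)@(3, 7): e=[34,-8,2] → ·
    (2,3)@(5, 7): e=[30,-12,10] → ·
  covered (4 px):
    · · · · · ·
    # # · · · ·
    · # # · · ·
    · · · · · ·
    · · · · · ·

Answer: [0,14,14]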